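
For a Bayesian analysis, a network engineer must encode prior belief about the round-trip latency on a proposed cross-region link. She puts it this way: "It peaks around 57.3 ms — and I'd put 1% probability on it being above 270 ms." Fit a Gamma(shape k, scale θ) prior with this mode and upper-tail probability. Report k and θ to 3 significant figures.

Gamma(k,θ) with k>1 has mode (k−1)θ, so θ = 57.3/(k−1).
Need P(X < 270) = 0.99 with θ tied to k this way. Start at k = 2, θ = 57.3: P(X<270) ≈ 0.949.
Too low — raise k to concentrate. Iterating converges to k ≈ 2.66.
Then θ = 57.3/(2.66−1) ≈ 34.5.

k ≈ 2.66, θ ≈ 34.5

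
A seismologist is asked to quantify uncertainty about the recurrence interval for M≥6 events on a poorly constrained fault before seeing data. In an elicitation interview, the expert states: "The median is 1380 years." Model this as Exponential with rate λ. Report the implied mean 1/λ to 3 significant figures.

Exponential median = ln 2 / λ, so λ = ln 2 / 1380.0 = 0.000502.
Mean = 1/λ = 1990 years.

mean ≈ 1990 years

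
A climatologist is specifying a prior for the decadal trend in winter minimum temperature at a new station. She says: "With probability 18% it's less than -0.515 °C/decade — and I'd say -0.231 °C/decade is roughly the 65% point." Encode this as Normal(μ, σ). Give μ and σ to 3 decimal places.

μ = -0.315, σ = 0.218

The p-quantile of Normal(μ,σ) is μ + z_p·σ, with z_{0.18} = -0.9154 and z_{0.65} = 0.3853.
Eliminate σ: μ = (z₂·x₁ − z₁·x₂)/(z₂ − z₁) = (0.3853·-0.515 − (-0.9154)·-0.231)/1.301 = -0.315.
Then σ = (x₂ − x₁)/(z₂ − z₁) = (-0.231 − -0.515)/1.301 = 0.218.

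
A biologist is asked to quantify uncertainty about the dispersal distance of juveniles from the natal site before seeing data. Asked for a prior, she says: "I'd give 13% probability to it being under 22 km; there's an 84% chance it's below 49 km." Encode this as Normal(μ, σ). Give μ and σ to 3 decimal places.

For Normal(μ,σ), the p-quantile is μ + z_p·σ. Here z_{0.13} = -1.126, z_{0.84} = 0.9945.
So 22 = μ − 1.126σ and 49 = μ + 0.9945σ.
Subtracting: σ = (49 − 22)/(0.9945 − (-1.126)) = 12.731.
Then μ = 22 − (-1.126)·12.731 = 36.340.

μ = 36.340, σ = 12.731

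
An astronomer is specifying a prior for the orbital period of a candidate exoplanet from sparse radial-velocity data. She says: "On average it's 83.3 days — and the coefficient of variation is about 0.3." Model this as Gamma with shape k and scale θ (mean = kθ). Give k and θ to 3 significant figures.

For Gamma(k, scale θ): mean = kθ, variance = kθ², so CV = 1/√k.
CV = 0.3, hence k = 1/CV² = 11.1.
Then θ = mean/k = 83.3/11.1 = 7.5.

k ≈ 11.1, θ ≈ 7.5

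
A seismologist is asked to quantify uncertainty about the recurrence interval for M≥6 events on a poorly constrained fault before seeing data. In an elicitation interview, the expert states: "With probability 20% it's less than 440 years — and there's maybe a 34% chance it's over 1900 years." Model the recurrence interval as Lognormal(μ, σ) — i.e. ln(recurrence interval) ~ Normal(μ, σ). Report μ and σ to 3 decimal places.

μ ≈ 7.068, σ ≈ 1.166

If T ~ Lognormal(μ,σ) then ln T ~ Normal(μ,σ), so the p-quantile of ln T is μ + z_p·σ.
ln(440) = 6.087 and ln(1900) = 7.55; z_{0.2} = -0.8416, z_{0.66} = 0.4125.
σ = (7.55 − 6.087)/(0.4125 − (-0.8416)) = 1.166.
μ = 6.087 − (-0.8416)·1.166 = 7.068.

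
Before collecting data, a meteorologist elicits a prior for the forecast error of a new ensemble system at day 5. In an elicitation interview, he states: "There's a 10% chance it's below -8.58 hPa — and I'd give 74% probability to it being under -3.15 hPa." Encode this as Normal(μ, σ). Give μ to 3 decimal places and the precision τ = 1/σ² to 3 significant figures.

μ = -4.965, τ = 0.126

For Normal(μ,σ), the p-quantile is μ + z_p·σ. Here z_{0.1} = -1.282, z_{0.74} = 0.6433.
So -8.58 = μ − 1.282σ and -3.15 = μ + 0.6433σ.
Subtracting: σ = (-3.15 − -8.58)/(0.6433 − (-1.282)) = 2.821.
Then μ = -8.58 − (-1.282)·2.821 = -4.965.
Precision τ = 1/σ² = 1/2.821² = 0.126.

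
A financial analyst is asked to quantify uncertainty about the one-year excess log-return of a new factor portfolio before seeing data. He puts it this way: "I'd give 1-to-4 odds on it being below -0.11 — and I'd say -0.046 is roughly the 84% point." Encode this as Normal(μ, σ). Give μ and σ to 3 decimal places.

The p-quantile of Normal(μ,σ) is μ + z_p·σ, with z_{0.2} = -0.8416 and z_{0.84} = 0.9945.
Eliminate σ: μ = (z₂·x₁ − z₁·x₂)/(z₂ − z₁) = (0.9945·-0.11 − (-0.8416)·-0.046)/1.836 = -0.081.
Then σ = (x₂ − x₁)/(z₂ − z₁) = (-0.046 − -0.11)/1.836 = 0.035.

μ = -0.081, σ = 0.035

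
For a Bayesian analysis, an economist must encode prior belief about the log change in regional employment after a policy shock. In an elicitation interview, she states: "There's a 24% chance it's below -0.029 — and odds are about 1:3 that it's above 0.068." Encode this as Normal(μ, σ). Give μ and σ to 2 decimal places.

μ = 0.02, σ = 0.07

The p-quantile of Normal(μ,σ) is μ + z_p·σ, with z_{0.24} = -0.7063 and z_{0.75} = 0.6745.
Eliminate σ: μ = (z₂·x₁ − z₁·x₂)/(z₂ − z₁) = (0.6745·-0.029 − (-0.7063)·0.068)/1.381 = 0.02.
Then σ = (x₂ − x₁)/(z₂ − z₁) = (0.068 − -0.029)/1.381 = 0.07.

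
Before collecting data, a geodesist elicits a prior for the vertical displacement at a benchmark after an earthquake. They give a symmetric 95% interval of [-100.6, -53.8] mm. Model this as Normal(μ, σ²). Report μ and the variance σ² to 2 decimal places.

μ = -77.20, σ² = 142.54

A symmetric 95% interval runs μ ± z·σ with z = 1.96.
Half-width = 23.4, so σ = 23.4/1.96 = 11.939 and σ² = 142.54.
μ is the interval midpoint, -77.20.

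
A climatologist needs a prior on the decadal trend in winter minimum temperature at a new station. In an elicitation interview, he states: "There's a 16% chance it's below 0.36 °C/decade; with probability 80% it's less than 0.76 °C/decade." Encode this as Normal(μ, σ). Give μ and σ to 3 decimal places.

μ = 0.577, σ = 0.218

For Normal(μ,σ), the p-quantile is μ + z_p·σ. Here z_{0.16} = -0.9945, z_{0.8} = 0.8416.
So 0.36 = μ − 0.9945σ and 0.76 = μ + 0.8416σ.
Subtracting: σ = (0.76 − 0.36)/(0.8416 − (-0.9945)) = 0.218.
Then μ = 0.36 − (-0.9945)·0.218 = 0.577.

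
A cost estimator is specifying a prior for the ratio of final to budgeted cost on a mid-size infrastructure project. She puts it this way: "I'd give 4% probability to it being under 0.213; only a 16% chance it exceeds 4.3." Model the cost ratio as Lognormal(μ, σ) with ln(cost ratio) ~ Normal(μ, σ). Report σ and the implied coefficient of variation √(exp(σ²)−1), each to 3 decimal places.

σ ≈ 1.095, CV ≈ 1.521

If T ~ Lognormal(μ,σ) then ln T ~ Normal(μ,σ), so the p-quantile of ln T is μ + z_p·σ.
ln(0.213) = -1.546 and ln(4.3) = 1.459; z_{0.04} = -1.751, z_{0.84} = 0.9945.
σ = (1.459 − -1.546)/(0.9945 − (-1.751)) = 1.095.
μ = -1.546 − (-1.751)·1.095 = 0.370.
CV = √(exp(σ²)−1) = √(exp(1.1983)−1) = 1.521.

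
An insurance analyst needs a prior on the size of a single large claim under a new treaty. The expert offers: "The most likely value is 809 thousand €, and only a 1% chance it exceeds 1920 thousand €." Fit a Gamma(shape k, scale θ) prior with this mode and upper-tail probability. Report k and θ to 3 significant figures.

Gamma(k,θ) with k>1 has mode (k−1)θ, so θ = 809/(k−1).
Need P(X < 1920) = 0.99 with θ tied to k this way. Start at k = 2, θ = 809: P(X<1920) ≈ 0.686.
Too low — raise k to concentrate. Iterating converges to k ≈ 7.35.
Then θ = 809/(7.35−1) ≈ 127.

k ≈ 7.35, θ ≈ 127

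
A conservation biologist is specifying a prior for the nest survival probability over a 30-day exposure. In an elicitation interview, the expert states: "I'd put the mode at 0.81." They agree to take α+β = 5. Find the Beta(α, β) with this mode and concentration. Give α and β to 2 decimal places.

For α,β > 1 the Beta mode is (α−1)/(α+β−2). With α+β = 5, the mode is (α−1)/3.
Set (α−1)/3 = 0.81 → α = 1 + 0.81·3 = 3.43.
β = 5 − α = 1.57.

α = 3.43, β = 1.57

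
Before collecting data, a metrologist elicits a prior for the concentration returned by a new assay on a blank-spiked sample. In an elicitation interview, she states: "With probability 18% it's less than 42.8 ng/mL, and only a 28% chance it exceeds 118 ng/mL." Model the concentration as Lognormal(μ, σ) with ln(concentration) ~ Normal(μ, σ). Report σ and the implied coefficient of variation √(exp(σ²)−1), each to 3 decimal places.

σ ≈ 0.677, CV ≈ 0.762

If T ~ Lognormal(μ,σ) then ln T ~ Normal(μ,σ), so the p-quantile of ln T is μ + z_p·σ.
ln(42.8) = 3.757 and ln(118) = 4.771; z_{0.18} = -0.9154, z_{0.72} = 0.5828.
σ = (4.771 − 3.757)/(0.5828 − (-0.9154)) = 0.677.
μ = 3.757 − (-0.9154)·0.677 = 4.376.
CV = √(exp(σ²)−1) = √(exp(0.4582)−1) = 0.762.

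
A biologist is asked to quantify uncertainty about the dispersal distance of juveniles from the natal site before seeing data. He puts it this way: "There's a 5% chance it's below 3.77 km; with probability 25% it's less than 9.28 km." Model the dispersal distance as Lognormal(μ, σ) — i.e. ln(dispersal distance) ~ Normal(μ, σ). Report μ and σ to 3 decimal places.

If T ~ Lognormal(μ,σ) then ln T ~ Normal(μ,σ), so the p-quantile of ln T is μ + z_p·σ.
ln(3.77) = 1.327 and ln(9.28) = 2.228; z_{0.05} = -1.645, z_{0.25} = -0.6745.
σ = (2.228 − 1.327)/(-0.6745 − (-1.645)) = 0.928.
μ = 1.327 − (-1.645)·0.928 = 2.854.

μ ≈ 2.854, σ ≈ 0.928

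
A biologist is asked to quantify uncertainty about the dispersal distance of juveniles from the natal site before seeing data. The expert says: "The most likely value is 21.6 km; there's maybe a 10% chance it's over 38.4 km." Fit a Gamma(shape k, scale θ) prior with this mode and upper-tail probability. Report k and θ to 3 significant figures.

Gamma(k,θ) with k>1 has mode (k−1)θ, so θ = 21.6/(k−1).
Need P(X < 38.4) = 0.9 with θ tied to k this way. Start at k = 2, θ = 21.6: P(X<38.4) ≈ 0.531.
Too low — raise k to concentrate. Iterating converges to k ≈ 6.75.
Then θ = 21.6/(6.75−1) ≈ 3.76.

k ≈ 6.75, θ ≈ 3.76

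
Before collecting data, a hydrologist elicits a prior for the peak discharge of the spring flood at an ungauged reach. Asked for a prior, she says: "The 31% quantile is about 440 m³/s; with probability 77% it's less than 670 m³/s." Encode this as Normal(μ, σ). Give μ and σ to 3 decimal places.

The p-quantile of Normal(μ,σ) is μ + z_p·σ, with z_{0.31} = -0.4959 and z_{0.77} = 0.7388.
Eliminate σ: μ = (z₂·x₁ − z₁·x₂)/(z₂ − z₁) = (0.7388·440 − (-0.4959)·670)/1.235 = 532.367.
Then σ = (x₂ − x₁)/(z₂ − z₁) = (670 − 440)/1.235 = 186.280.

μ = 532.367, σ = 186.280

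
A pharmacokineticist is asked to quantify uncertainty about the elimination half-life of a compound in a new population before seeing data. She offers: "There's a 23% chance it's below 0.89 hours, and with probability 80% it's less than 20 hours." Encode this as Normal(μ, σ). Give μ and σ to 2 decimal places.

μ = 9.82, σ = 12.09

For Normal(μ,σ), the p-quantile is μ + z_p·σ. Here z_{0.23} = -0.7388, z_{0.8} = 0.8416.
So 0.89 = μ − 0.7388σ and 20 = μ + 0.8416σ.
Subtracting: σ = (20 − 0.89)/(0.8416 − (-0.7388)) = 12.09.
Then μ = 0.89 − (-0.7388)·12.09 = 9.82.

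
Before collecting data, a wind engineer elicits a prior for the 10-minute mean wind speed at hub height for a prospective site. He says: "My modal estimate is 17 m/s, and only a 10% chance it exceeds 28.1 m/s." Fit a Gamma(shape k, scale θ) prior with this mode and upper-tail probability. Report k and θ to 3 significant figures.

k ≈ 8.47, θ ≈ 2.28

Gamma(k,θ) with k>1 has mode (k−1)θ, so θ = 17/(k−1).
Need P(X < 28.1) = 0.9 with θ tied to k this way. Start at k = 2, θ = 17: P(X<28.1) ≈ 0.492.
Too low — raise k to concentrate. Iterating converges to k ≈ 8.47.
Then θ = 17/(8.47−1) ≈ 2.28.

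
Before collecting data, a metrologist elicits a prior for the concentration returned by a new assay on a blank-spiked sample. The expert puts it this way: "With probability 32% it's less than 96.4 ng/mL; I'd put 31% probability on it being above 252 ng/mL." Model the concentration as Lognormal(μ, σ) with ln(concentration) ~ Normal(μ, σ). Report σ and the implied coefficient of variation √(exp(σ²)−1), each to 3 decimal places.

If T ~ Lognormal(μ,σ) then ln T ~ Normal(μ,σ), so the p-quantile of ln T is μ + z_p·σ.
ln(96.4) = 4.569 and ln(252) = 5.529; z_{0.32} = -0.4677, z_{0.69} = 0.4959.
σ = (5.529 − 4.569)/(0.4959 − (-0.4677)) = 0.997.
μ = 4.569 − (-0.4677)·0.997 = 5.035.
CV = √(exp(σ²)−1) = √(exp(0.9946)−1) = 1.305.

σ ≈ 0.997, CV ≈ 1.305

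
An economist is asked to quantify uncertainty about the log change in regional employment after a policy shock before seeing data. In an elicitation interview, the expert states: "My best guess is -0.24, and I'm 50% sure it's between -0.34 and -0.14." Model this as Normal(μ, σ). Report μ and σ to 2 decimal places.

μ = -0.24, σ = 0.15

A symmetric 50% interval runs μ ± z·σ with z = 0.6745.
Half-width = 0.1, so σ = 0.1/0.6745 = 0.15.
μ is the stated best guess, -0.24.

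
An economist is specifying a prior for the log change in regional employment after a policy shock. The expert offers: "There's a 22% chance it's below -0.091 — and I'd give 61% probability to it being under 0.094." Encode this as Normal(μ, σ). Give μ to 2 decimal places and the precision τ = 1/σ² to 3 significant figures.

For Normal(μ,σ), the p-quantile is μ + z_p·σ. Here z_{0.22} = -0.7722, z_{0.61} = 0.2793.
So -0.091 = μ − 0.7722σ and 0.094 = μ + 0.2793σ.
Subtracting: σ = (0.094 − -0.091)/(0.2793 − (-0.7722)) = 0.18.
Then μ = -0.091 − (-0.7722)·0.18 = 0.04.
Precision τ = 1/σ² = 1/0.1759² = 32.3.

μ = 0.04, τ = 32.3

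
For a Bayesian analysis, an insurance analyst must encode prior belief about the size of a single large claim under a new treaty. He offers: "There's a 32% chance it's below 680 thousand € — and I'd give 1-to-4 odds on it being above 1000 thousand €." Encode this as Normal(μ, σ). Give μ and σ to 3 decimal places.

For Normal(μ,σ), the p-quantile is μ + z_p·σ. Here z_{0.32} = -0.4677, z_{0.8} = 0.8416.
So 680 = μ − 0.4677σ and 1000 = μ + 0.8416σ.
Subtracting: σ = (1000 − 680)/(0.8416 − (-0.4677)) = 244.402.
Then μ = 680 − (-0.4677)·244.402 = 794.306.

μ = 794.306, σ = 244.402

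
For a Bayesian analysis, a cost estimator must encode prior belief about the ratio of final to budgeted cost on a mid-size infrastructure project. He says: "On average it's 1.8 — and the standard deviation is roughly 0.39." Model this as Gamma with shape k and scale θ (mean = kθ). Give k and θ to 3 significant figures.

For Gamma(k, scale θ): mean = kθ, variance = kθ², so CV = 1/√k.
CV = SD/mean = 0.39/1.8 = 0.2167, hence k = 1/CV² = 21.3.
Then θ = mean/k = 1.8/21.3 = 0.0845.

k ≈ 21.3, θ ≈ 0.0845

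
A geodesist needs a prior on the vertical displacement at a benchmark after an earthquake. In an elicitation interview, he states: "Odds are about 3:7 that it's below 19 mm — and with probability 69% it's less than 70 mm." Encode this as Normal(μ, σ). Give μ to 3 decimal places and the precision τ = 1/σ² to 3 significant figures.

μ = 45.214, τ = 0.0004

The p-quantile of Normal(μ,σ) is μ + z_p·σ, with z_{0.3} = -0.5244 and z_{0.69} = 0.4959.
Eliminate σ: μ = (z₂·x₁ − z₁·x₂)/(z₂ − z₁) = (0.4959·19 − (-0.5244)·70)/1.02 = 45.214.
Then σ = (x₂ − x₁)/(z₂ − z₁) = (70 − 19)/1.02 = 49.988.
Precision τ = 1/σ² = 1/49.99² = 0.0004.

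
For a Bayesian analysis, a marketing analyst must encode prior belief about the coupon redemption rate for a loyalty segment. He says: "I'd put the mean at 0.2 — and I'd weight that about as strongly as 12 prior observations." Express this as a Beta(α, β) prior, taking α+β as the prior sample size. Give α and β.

Under the effective-sample-size interpretation, Beta(α, β) has prior mean α/(α+β) and prior sample size α+β.
So α+β = 12 and α/(α+β) = 0.2, giving α = 0.2·12 = 2.4 and β = 12 − 2.4 = 9.6.

α = 2.4, β = 9.6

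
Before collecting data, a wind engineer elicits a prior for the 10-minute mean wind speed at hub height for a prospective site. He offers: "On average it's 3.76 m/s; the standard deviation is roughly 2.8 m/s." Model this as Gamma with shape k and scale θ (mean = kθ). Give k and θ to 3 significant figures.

k ≈ 1.8, θ ≈ 2.09

For Gamma(k, scale θ): mean = kθ, variance = kθ², so CV = 1/√k.
CV = SD/mean = 2.8/3.76 = 0.7447, hence k = 1/CV² = 1.8.
Then θ = mean/k = 3.76/1.8 = 2.09.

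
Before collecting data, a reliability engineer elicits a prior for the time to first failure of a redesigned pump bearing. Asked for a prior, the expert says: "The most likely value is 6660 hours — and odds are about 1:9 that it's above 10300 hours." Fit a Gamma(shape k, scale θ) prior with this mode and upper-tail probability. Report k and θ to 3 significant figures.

k ≈ 10.8, θ ≈ 677

Gamma(k,θ) with k>1 has mode (k−1)θ, so θ = 6660/(k−1).
Need P(X < 10300) = 0.9 with θ tied to k this way. Start at k = 2, θ = 6660: P(X<10300) ≈ 0.458.
Too low — raise k to concentrate. Iterating converges to k ≈ 10.8.
Then θ = 6660/(10.8−1) ≈ 677.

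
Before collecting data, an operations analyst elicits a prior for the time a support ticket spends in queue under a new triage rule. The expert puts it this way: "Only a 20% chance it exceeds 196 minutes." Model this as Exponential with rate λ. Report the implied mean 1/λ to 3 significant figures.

mean ≈ 122 minutes

P(T > 196.0) = e^(−λ·196.0) = 0.2, so λ = −ln(0.2)/196.0 = 0.00821.
Mean = 1/λ = 122 minutes.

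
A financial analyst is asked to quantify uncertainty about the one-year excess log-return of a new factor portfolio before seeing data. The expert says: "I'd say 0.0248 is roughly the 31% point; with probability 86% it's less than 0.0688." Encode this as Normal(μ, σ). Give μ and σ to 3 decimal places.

The p-quantile of Normal(μ,σ) is μ + z_p·σ, with z_{0.31} = -0.4959 and z_{0.86} = 1.08.
Eliminate σ: μ = (z₂·x₁ − z₁·x₂)/(z₂ − z₁) = (1.08·0.0248 − (-0.4959)·0.0688)/1.576 = 0.039.
Then σ = (x₂ − x₁)/(z₂ − z₁) = (0.0688 − 0.0248)/1.576 = 0.028.

μ = 0.039, σ = 0.028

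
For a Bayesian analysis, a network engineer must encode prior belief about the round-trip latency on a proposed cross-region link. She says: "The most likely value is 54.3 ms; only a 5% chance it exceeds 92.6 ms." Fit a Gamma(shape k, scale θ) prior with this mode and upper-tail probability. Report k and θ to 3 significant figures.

Gamma(k,θ) with k>1 has mode (k−1)θ, so θ = 54.3/(k−1).
Need P(X < 92.6) = 0.95 with θ tied to k this way. Start at k = 2, θ = 54.3: P(X<92.6) ≈ 0.508.
Too low — raise k to concentrate. Iterating converges to k ≈ 10.8.
Then θ = 54.3/(10.8−1) ≈ 5.54.

k ≈ 10.8, θ ≈ 5.54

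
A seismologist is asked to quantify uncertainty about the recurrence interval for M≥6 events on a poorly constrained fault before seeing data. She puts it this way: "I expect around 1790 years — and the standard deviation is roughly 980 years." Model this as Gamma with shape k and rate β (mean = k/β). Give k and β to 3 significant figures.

k ≈ 3.34, β ≈ 0.00186

For Gamma(k, rate β): mean = k/β, variance = k/β², so CV = 1/√k.
CV = SD/mean = 980/1790 = 0.5475, hence k = 1/CV² = 3.34.
Then β = k/mean = 3.34/1790 = 0.00186.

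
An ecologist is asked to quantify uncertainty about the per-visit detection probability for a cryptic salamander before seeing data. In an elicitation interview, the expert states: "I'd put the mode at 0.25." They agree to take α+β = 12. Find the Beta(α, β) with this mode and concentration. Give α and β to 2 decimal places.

For α,β > 1 the Beta mode is (α−1)/(α+β−2). With α+β = 12, the mode is (α−1)/10.
Set (α−1)/10 = 0.25 → α = 1 + 0.25·10 = 3.50.
β = 12 − α = 8.50.

α = 3.50, β = 8.50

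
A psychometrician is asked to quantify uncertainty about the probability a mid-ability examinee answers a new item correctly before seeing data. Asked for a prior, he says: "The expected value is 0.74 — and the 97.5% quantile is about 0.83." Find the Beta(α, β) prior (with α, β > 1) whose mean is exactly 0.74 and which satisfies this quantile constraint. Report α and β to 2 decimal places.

With mean 0.74 fixed, write α = 0.74s, β = 0.26s where s = α+β.
Need P(θ < 0.83) = 0.975 under Beta(0.74s, 0.26s). Normal approximation: (q−m)/√(m(1−m)/s) ≈ z_{0.975} = 1.96, so s ≈ 0.74·0.26·(1.96)²/(0.83−0.74)² = 91.2.
At s = 91.2: P(θ<0.83) ≈ 0.983. Adjusting to match 0.975 gives s ≈ 78.96.
So α = 0.74·78.96 ≈ 58.43, β = 0.26·78.96 ≈ 20.53.

α ≈ 58.43, β ≈ 20.53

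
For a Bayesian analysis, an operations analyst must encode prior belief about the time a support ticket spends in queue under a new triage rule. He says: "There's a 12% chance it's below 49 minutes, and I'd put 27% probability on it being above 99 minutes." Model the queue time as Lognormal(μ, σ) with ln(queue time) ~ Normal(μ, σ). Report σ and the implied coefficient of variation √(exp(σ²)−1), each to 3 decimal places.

If T ~ Lognormal(μ,σ) then ln T ~ Normal(μ,σ), so the p-quantile of ln T is μ + z_p·σ.
ln(49) = 3.892 and ln(99) = 4.595; z_{0.12} = -1.175, z_{0.73} = 0.6128.
σ = (4.595 − 3.892)/(0.6128 − (-1.175)) = 0.393.
μ = 3.892 − (-1.175)·0.393 = 4.354.
CV = √(exp(σ²)−1) = √(exp(0.1548)−1) = 0.409.

σ ≈ 0.393, CV ≈ 0.409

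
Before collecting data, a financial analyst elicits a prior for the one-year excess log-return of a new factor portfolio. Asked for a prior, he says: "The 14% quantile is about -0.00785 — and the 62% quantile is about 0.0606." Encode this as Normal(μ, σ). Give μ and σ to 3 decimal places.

The p-quantile of Normal(μ,σ) is μ + z_p·σ, with z_{0.14} = -1.08 and z_{0.62} = 0.3055.
Eliminate σ: μ = (z₂·x₁ − z₁·x₂)/(z₂ − z₁) = (0.3055·-0.00785 − (-1.08)·0.0606)/1.386 = 0.046.
Then σ = (x₂ − x₁)/(z₂ − z₁) = (0.0606 − -0.00785)/1.386 = 0.049.

μ = 0.046, σ = 0.049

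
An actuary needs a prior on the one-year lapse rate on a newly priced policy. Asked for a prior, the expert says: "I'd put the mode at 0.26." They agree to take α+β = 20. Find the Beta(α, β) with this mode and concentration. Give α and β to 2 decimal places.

For α,β > 1 the Beta mode is (α−1)/(α+β−2). With α+β = 20, the mode is (α−1)/18.
Set (α−1)/18 = 0.26 → α = 1 + 0.26·18 = 5.68.
β = 20 − α = 14.32.

α = 5.68, β = 14.32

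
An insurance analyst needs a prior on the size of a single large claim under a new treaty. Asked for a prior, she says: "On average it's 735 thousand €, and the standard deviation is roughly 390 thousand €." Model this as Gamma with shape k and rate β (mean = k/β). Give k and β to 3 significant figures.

For Gamma(k, rate β): mean = k/β, variance = k/β², so CV = 1/√k.
CV = SD/mean = 390/735 = 0.5306, hence k = 1/CV² = 3.55.
Then β = k/mean = 3.55/735 = 0.00483.

k ≈ 3.55, β ≈ 0.00483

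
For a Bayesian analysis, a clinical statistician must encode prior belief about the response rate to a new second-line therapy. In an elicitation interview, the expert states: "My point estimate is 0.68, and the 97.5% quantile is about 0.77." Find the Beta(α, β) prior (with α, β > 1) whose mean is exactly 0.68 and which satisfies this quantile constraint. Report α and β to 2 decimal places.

With mean 0.68 fixed, write α = 0.68s, β = 0.32s where s = α+β.
Need P(θ < 0.77) = 0.975 under Beta(0.68s, 0.32s). Normal approximation: (q−m)/√(m(1−m)/s) ≈ z_{0.975} = 1.96, so s ≈ 0.68·0.32·(1.96)²/(0.77−0.68)² = 103.2.
At s = 103.2: P(θ<0.77) ≈ 0.980. Adjusting to match 0.975 gives s ≈ 93.80.
So α = 0.68·93.80 ≈ 63.78, β = 0.32·93.80 ≈ 30.02.

α ≈ 63.78, β ≈ 30.02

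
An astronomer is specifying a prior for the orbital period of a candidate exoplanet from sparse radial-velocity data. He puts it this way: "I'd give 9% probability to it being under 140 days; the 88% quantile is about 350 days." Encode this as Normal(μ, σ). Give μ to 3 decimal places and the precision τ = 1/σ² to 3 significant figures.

μ = 251.919, τ = 0.000144

The p-quantile of Normal(μ,σ) is μ + z_p·σ, with z_{0.09} = -1.341 and z_{0.88} = 1.175.
Eliminate σ: μ = (z₂·x₁ − z₁·x₂)/(z₂ − z₁) = (1.175·140 − (-1.341)·350)/2.516 = 251.919.
Then σ = (x₂ − x₁)/(z₂ − z₁) = (350 − 140)/2.516 = 83.474.
Precision τ = 1/σ² = 1/83.47² = 0.000144.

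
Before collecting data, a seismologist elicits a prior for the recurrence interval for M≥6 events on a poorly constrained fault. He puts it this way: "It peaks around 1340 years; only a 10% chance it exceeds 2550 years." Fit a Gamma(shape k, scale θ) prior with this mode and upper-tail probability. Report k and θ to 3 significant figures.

Gamma(k,θ) with k>1 has mode (k−1)θ, so θ = 1340/(k−1).
Need P(X < 2550) = 0.9 with θ tied to k this way. Start at k = 2, θ = 1340: P(X<2550) ≈ 0.567.
Too low — raise k to concentrate. Iterating converges to k ≈ 5.62.
Then θ = 1340/(5.62−1) ≈ 290.

k ≈ 5.62, θ ≈ 290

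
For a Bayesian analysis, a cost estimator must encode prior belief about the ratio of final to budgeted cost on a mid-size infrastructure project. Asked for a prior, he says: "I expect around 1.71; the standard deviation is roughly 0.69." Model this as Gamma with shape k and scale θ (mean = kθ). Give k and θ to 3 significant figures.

k ≈ 6.14, θ ≈ 0.278

For Gamma(k, scale θ): mean = kθ, variance = kθ², so CV = 1/√k.
CV = SD/mean = 0.69/1.71 = 0.4035, hence k = 1/CV² = 6.14.
Then θ = mean/k = 1.71/6.14 = 0.278.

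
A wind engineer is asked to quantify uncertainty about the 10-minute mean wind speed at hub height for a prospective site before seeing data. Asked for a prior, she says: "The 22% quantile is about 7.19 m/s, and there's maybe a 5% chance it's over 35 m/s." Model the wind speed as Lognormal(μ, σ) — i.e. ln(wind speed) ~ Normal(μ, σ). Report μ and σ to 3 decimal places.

If T ~ Lognormal(μ,σ) then ln T ~ Normal(μ,σ), so the p-quantile of ln T is μ + z_p·σ.
ln(7.19) = 1.973 and ln(35) = 3.555; z_{0.22} = -0.7722, z_{0.95} = 1.645.
σ = (3.555 − 1.973)/(1.645 − (-0.7722)) = 0.655.
μ = 1.973 − (-0.7722)·0.655 = 2.478.

μ ≈ 2.478, σ ≈ 0.655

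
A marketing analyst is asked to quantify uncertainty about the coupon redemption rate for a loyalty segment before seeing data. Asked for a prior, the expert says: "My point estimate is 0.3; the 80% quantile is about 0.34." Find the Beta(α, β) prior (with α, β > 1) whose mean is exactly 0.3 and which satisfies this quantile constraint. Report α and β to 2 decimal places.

α ≈ 27.27, β ≈ 63.64

With mean 0.3 fixed, write α = 0.3s, β = 0.7s where s = α+β.
Need P(θ < 0.34) = 0.8 under Beta(0.3s, 0.7s). Normal approximation: (q−m)/√(m(1−m)/s) ≈ z_{0.8} = 0.842, so s ≈ 0.3·0.7·(0.842)²/(0.34−0.3)² = 93.0.
At s = 93.0: P(θ<0.34) ≈ 0.802. Adjusting to match 0.8 gives s ≈ 90.91.
So α = 0.3·90.91 ≈ 27.27, β = 0.7·90.91 ≈ 63.64.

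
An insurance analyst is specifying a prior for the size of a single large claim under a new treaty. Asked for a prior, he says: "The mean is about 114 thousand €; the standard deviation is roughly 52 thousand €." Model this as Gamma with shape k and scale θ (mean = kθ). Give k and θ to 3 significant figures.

k ≈ 4.81, θ ≈ 23.7

For Gamma(k, scale θ): mean = kθ, variance = kθ², so CV = 1/√k.
CV = SD/mean = 52/114 = 0.4561, hence k = 1/CV² = 4.81.
Then θ = mean/k = 114/4.81 = 23.7.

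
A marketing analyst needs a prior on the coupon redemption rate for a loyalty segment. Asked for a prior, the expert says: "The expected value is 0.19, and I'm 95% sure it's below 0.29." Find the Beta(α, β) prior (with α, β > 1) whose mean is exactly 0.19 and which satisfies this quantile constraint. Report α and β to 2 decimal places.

α ≈ 8.97, β ≈ 38.24

With mean 0.19 fixed, write α = 0.19s, β = 0.81s where s = α+β.
Need P(θ < 0.29) = 0.95 under Beta(0.19s, 0.81s). Normal approximation: (q−m)/√(m(1−m)/s) ≈ z_{0.95} = 1.64, so s ≈ 0.19·0.81·(1.64)²/(0.29−0.19)² = 41.6.
At s = 41.6: P(θ<0.29) ≈ 0.940. Adjusting to match 0.95 gives s ≈ 47.21.
So α = 0.19·47.21 ≈ 8.97, β = 0.81·47.21 ≈ 38.24.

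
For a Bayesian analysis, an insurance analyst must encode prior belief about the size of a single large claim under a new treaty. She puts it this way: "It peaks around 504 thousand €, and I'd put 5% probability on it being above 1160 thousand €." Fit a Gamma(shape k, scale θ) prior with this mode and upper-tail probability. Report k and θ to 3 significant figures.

k ≈ 4.94, θ ≈ 128

Gamma(k,θ) with k>1 has mode (k−1)θ, so θ = 504/(k−1).
Need P(X < 1160) = 0.95 with θ tied to k this way. Start at k = 2, θ = 504: P(X<1160) ≈ 0.670.
Too low — raise k to concentrate. Iterating converges to k ≈ 4.94.
Then θ = 504/(4.94−1) ≈ 128.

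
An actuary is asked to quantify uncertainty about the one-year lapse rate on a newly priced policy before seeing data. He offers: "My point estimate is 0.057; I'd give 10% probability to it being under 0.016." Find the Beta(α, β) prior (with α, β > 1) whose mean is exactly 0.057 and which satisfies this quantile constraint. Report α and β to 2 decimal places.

α ≈ 2.04, β ≈ 33.75

With mean 0.057 fixed, write α = 0.057s, β = 0.943s where s = α+β.
Need P(θ < 0.016) = 0.1 under Beta(0.057s, 0.943s). Normal approximation: (q−m)/√(m(1−m)/s) ≈ z_{0.1} = -1.28, so s ≈ 0.057·0.943·(-1.28)²/(0.016−0.057)² = 52.5.
At s = 52.5: P(θ<0.016) ≈ 0.050. Adjusting to match 0.1 gives s ≈ 35.79.
So α = 0.057·35.79 ≈ 2.04, β = 0.943·35.79 ≈ 33.75.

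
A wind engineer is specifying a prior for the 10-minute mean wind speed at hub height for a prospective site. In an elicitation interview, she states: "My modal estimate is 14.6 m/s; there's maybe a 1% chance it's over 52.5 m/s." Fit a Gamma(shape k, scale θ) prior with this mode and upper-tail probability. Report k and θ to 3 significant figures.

k ≈ 3.63, θ ≈ 5.56

Gamma(k,θ) with k>1 has mode (k−1)θ, so θ = 14.6/(k−1).
Need P(X < 52.5) = 0.99 with θ tied to k this way. Start at k = 2, θ = 14.6: P(X<52.5) ≈ 0.874.
Too low — raise k to concentrate. Iterating converges to k ≈ 3.63.
Then θ = 14.6/(3.63−1) ≈ 5.56.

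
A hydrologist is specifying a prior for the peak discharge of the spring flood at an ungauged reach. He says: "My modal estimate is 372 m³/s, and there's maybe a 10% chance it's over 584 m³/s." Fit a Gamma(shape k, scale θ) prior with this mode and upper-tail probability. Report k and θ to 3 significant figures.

Gamma(k,θ) with k>1 has mode (k−1)θ, so θ = 372/(k−1).
Need P(X < 584) = 0.9 with θ tied to k this way. Start at k = 2, θ = 372: P(X<584) ≈ 0.465.
Too low — raise k to concentrate. Iterating converges to k ≈ 10.2.
Then θ = 372/(10.2−1) ≈ 40.4.

k ≈ 10.2, θ ≈ 40.4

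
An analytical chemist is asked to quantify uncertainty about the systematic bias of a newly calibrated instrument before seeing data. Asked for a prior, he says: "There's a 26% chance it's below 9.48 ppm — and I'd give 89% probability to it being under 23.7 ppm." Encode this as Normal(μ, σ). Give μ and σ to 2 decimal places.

The p-quantile of Normal(μ,σ) is μ + z_p·σ, with z_{0.26} = -0.6433 and z_{0.89} = 1.227.
Eliminate σ: μ = (z₂·x₁ − z₁·x₂)/(z₂ − z₁) = (1.227·9.48 − (-0.6433)·23.7)/1.87 = 14.37.
Then σ = (x₂ − x₁)/(z₂ − z₁) = (23.7 − 9.48)/1.87 = 7.60.

μ = 14.37, σ = 7.60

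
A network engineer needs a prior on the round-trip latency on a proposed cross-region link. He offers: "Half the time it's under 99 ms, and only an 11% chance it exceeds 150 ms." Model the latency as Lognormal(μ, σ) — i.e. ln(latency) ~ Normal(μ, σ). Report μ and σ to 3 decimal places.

μ ≈ 4.595, σ ≈ 0.339

If T ~ Lognormal(μ,σ) then ln T ~ Normal(μ,σ), so the p-quantile of ln T is μ + z_p·σ.
ln(99) = 4.595 and ln(150) = 5.011; z_{0.5} = 0, z_{0.89} = 1.227.
σ = (5.011 − 4.595)/(1.227 − (0)) = 0.339.
μ = 4.595 − (0)·0.339 = 4.595.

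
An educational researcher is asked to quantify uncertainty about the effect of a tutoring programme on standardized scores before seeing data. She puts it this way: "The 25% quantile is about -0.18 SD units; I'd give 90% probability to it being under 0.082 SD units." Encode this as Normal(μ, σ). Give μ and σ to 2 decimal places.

For Normal(μ,σ), the p-quantile is μ + z_p·σ. Here z_{0.25} = -0.6745, z_{0.9} = 1.282.
So -0.18 = μ − 0.6745σ and 0.082 = μ + 1.282σ.
Subtracting: σ = (0.082 − -0.18)/(1.282 − (-0.6745)) = 0.13.
Then μ = -0.18 − (-0.6745)·0.13 = -0.09.

μ = -0.09, σ = 0.13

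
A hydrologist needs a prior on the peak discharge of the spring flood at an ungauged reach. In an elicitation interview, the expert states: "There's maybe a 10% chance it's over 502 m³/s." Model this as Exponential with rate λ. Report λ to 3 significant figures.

λ ≈ 0.00459

P(T > 502.0) = e^(−λ·502.0) = 0.1, so λ = −ln(0.1)/502.0 = 0.00459.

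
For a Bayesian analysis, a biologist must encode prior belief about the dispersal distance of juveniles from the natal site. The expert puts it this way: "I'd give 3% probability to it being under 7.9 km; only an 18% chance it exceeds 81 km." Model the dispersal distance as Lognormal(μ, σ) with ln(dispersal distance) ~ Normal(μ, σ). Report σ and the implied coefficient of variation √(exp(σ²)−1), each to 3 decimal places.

σ ≈ 0.832, CV ≈ 1.000

If T ~ Lognormal(μ,σ) then ln T ~ Normal(μ,σ), so the p-quantile of ln T is μ + z_p·σ.
ln(7.9) = 2.067 and ln(81) = 4.394; z_{0.03} = -1.881, z_{0.82} = 0.9154.
σ = (4.394 − 2.067)/(0.9154 − (-1.881)) = 0.832.
μ = 2.067 − (-1.881)·0.832 = 3.632.
CV = √(exp(σ²)−1) = √(exp(0.6929)−1) = 1.000.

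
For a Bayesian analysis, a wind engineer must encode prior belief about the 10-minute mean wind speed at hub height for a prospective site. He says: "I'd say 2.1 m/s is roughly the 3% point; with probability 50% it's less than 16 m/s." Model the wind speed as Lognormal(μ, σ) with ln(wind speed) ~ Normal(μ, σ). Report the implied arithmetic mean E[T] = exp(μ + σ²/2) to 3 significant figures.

If T ~ Lognormal(μ,σ) then ln T ~ Normal(μ,σ), so the p-quantile of ln T is μ + z_p·σ.
ln(2.1) = 0.7419 and ln(16) = 2.773; z_{0.03} = -1.881, z_{0.5} = 0.
σ = (2.773 − 0.7419)/(0 − (-1.881)) = 1.080.
μ = 0.7419 − (-1.881)·1.080 = 2.773.
E[T] = exp(μ + σ²/2) = exp(2.773 + 0.5829) = 28.7 m/s.

E[T] ≈ 28.7 m/s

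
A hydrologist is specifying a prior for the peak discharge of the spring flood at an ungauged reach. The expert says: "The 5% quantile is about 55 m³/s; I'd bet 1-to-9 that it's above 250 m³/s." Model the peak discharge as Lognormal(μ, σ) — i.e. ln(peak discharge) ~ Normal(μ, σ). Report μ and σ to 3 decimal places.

If T ~ Lognormal(μ,σ) then ln T ~ Normal(μ,σ), so the p-quantile of ln T is μ + z_p·σ.
ln(55) = 4.007 and ln(250) = 5.521; z_{0.05} = -1.645, z_{0.9} = 1.282.
σ = (5.521 − 4.007)/(1.282 − (-1.645)) = 0.517.
μ = 4.007 − (-1.645)·0.517 = 4.858.

μ ≈ 4.858, σ ≈ 0.517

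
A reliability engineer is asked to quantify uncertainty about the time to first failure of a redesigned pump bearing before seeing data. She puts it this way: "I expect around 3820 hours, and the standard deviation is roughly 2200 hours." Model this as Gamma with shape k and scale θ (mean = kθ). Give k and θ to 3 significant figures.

k ≈ 3.01, θ ≈ 1270

For Gamma(k, scale θ): mean = kθ, variance = kθ², so CV = 1/√k.
CV = SD/mean = 2200/3820 = 0.5759, hence k = 1/CV² = 3.01.
Then θ = mean/k = 3820/3.01 = 1270.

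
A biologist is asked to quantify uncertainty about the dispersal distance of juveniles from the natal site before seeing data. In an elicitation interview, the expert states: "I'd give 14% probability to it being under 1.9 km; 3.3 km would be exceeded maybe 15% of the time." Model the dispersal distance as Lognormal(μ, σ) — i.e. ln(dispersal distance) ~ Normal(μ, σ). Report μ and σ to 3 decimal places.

If T ~ Lognormal(μ,σ) then ln T ~ Normal(μ,σ), so the p-quantile of ln T is μ + z_p·σ.
ln(1.9) = 0.6419 and ln(3.3) = 1.194; z_{0.14} = -1.08, z_{0.85} = 1.036.
σ = (1.194 − 0.6419)/(1.036 − (-1.08)) = 0.261.
μ = 0.6419 − (-1.08)·0.261 = 0.924.

μ ≈ 0.924, σ ≈ 0.261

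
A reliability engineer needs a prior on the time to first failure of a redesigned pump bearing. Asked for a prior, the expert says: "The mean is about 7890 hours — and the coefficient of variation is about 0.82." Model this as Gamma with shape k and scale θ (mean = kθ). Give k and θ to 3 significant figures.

For Gamma(k, scale θ): mean = kθ, variance = kθ², so CV = 1/√k.
CV = 0.82, hence k = 1/CV² = 1.49.
Then θ = mean/k = 7890/1.49 = 5310.

k ≈ 1.49, θ ≈ 5310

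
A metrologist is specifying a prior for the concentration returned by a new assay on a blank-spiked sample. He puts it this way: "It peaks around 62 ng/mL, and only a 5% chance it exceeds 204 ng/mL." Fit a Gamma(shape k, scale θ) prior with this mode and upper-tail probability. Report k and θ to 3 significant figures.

k ≈ 2.84, θ ≈ 33.7

Gamma(k,θ) with k>1 has mode (k−1)θ, so θ = 62/(k−1).
Need P(X < 204) = 0.95 with θ tied to k this way. Start at k = 2, θ = 62: P(X<204) ≈ 0.840.
Too low — raise k to concentrate. Iterating converges to k ≈ 2.84.
Then θ = 62/(2.84−1) ≈ 33.7.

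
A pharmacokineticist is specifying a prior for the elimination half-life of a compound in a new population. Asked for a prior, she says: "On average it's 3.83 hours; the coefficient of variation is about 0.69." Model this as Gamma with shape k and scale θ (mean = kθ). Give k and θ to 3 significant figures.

k ≈ 2.1, θ ≈ 1.82

For Gamma(k, scale θ): mean = kθ, variance = kθ², so CV = 1/√k.
CV = 0.69, hence k = 1/CV² = 2.1.
Then θ = mean/k = 3.83/2.1 = 1.82.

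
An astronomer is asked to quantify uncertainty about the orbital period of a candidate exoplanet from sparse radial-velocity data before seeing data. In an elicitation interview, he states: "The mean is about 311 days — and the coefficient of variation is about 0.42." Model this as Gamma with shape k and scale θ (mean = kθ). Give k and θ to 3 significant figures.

For Gamma(k, scale θ): mean = kθ, variance = kθ², so CV = 1/√k.
CV = 0.42, hence k = 1/CV² = 5.67.
Then θ = mean/k = 311/5.67 = 54.9.

k ≈ 5.67, θ ≈ 54.9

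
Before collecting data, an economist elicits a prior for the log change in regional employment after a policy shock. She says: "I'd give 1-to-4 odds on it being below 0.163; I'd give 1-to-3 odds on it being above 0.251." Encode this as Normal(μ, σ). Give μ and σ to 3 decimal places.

μ = 0.212, σ = 0.058

The p-quantile of Normal(μ,σ) is μ + z_p·σ, with z_{0.2} = -0.8416 and z_{0.75} = 0.6745.
Eliminate σ: μ = (z₂·x₁ − z₁·x₂)/(z₂ − z₁) = (0.6745·0.163 − (-0.8416)·0.251)/1.516 = 0.212.
Then σ = (x₂ − x₁)/(z₂ − z₁) = (0.251 − 0.163)/1.516 = 0.058.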